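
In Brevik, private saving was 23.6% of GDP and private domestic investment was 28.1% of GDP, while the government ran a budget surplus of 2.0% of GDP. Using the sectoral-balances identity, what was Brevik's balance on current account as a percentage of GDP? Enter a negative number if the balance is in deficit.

-2.5

By the sectoral-balances identity, CA = (S_private - I) + (T - G).
Private balance = 23.6 - 28.1 = -4.5
Government balance (T - G) = 2.0
CA = -4.5 + 2.0 = -2.5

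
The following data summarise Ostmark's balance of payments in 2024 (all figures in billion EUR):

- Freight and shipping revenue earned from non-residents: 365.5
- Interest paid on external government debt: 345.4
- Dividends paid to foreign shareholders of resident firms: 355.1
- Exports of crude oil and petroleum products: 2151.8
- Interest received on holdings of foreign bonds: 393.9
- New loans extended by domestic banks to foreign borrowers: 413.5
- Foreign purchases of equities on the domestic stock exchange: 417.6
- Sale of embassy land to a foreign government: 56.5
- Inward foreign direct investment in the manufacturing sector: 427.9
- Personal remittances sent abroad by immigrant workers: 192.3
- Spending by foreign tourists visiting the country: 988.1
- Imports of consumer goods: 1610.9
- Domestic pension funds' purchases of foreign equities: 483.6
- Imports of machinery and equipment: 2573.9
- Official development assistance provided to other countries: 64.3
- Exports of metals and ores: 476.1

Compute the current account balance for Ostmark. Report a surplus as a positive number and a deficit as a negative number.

Goods: 476.1 - 2573.9 - 1610.9 + 2151.8 = -1556.9
Services: 365.5 + 988.1 = 1353.6
Primary income: 393.9 - 345.4 - 355.1 = -306.6
Secondary income: -192.3 - 64.3 = -256.6
Current account = (-1556.9) + 1353.6 + (-306.6) + (-256.6) = -766.5
(Excluded from the current account — financial account: new loans extended by domestic banks to foreign borrowers 413.5, foreign purchases of equities on the domestic stock exchange 417.6, inward foreign direct investment in the manufacturing sector 427.9, domestic pension funds' purchases of foreign equities 483.6; capital account: sale of embassy land to a foreign government 56.5.)

-766.5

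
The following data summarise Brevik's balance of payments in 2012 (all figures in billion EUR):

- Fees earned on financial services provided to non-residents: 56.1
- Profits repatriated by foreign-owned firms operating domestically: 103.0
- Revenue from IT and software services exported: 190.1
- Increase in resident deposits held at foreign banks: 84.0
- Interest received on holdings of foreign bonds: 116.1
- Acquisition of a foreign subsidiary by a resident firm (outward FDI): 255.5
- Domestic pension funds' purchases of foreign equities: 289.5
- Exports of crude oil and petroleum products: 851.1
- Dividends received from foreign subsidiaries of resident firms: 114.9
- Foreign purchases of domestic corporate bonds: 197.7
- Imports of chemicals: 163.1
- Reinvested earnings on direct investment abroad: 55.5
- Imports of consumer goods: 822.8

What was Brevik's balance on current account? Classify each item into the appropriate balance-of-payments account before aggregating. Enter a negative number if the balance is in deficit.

Goods: 851.1 - 822.8 - 163.1 = -134.8
Services: 190.1 + 56.1 = 246.2
Primary income: -103.0 + 116.1 + 114.9 + 55.5 = 183.5
Current account = (-134.8) + 246.2 + 183.5 = 294.9
(Excluded from the current account — financial account: increase in resident deposits held at foreign banks 84.0, acquisition of a foreign subsidiary by a resident firm (outward FDI) 255.5, domestic pension funds' purchases of foreign equities 289.5, foreign purchases of domestic corporate bonds 197.7.)

294.9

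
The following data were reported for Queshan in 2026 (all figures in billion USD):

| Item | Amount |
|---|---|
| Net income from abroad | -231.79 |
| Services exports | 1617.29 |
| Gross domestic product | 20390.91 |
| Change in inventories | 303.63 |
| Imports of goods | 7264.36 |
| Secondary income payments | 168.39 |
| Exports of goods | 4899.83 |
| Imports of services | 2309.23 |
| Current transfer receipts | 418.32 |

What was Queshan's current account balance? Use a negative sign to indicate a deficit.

-3038.33

Goods balance = 4899.83 - 7264.36 = -2364.53
Services balance = 1617.29 - 2309.23 = -691.94
Trade balance (goods + services) = -2364.53 + (-691.94) = -3056.47
Net primary income = -231.79
Net secondary income = 418.32 - 168.39 = 249.93
Current account = -3056.47 + (-231.79) + 249.93 = -3038.33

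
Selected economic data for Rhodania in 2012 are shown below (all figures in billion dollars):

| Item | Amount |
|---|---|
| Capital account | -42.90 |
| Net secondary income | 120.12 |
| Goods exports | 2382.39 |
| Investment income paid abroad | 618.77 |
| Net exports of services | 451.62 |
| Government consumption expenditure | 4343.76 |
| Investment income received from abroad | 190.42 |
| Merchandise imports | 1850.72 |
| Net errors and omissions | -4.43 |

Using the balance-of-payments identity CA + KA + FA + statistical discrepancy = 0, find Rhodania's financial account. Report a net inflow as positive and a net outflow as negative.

-627.73

Goods balance = 2382.39 - 1850.72 = 531.67
Services balance = 451.62
Trade balance (goods + services) = 531.67 + 451.62 = 983.29
Net primary income = 190.42 - 618.77 = -428.35
Net secondary income = 120.12
Current account = 983.29 + (-428.35) + 120.12 = 675.06
Financial account = -(675.06 + (-42.90) + (-4.43)) = -627.73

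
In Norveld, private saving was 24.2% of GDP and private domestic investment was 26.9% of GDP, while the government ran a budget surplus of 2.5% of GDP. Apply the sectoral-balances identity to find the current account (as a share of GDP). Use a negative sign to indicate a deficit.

-0.2

By the sectoral-balances identity, CA = (S_private - I) + (T - G).
Private balance = 24.2 - 26.9 = -2.7
Government balance (T - G) = 2.5
CA = -2.7 + 2.5 = -0.2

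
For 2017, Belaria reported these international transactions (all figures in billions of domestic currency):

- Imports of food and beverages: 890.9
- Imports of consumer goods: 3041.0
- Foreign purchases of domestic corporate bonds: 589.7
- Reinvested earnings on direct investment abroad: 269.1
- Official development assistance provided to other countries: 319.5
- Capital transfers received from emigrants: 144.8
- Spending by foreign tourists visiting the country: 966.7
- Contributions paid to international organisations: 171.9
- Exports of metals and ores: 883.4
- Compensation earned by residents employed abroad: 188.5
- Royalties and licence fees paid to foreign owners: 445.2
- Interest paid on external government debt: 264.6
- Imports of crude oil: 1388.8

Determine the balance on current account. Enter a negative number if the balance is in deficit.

-4214.2

Goods: -3041.0 - 890.9 - 1388.8 + 883.4 = -4437.3
Services: -445.2 + 966.7 = 521.5
Primary income: 188.5 - 264.6 + 269.1 = 193.0
Secondary income: -171.9 - 319.5 = -491.4
Current account = (-4437.3) + 521.5 + 193.0 + (-491.4) = -4214.2
(Excluded from the current account — financial account: foreign purchases of domestic corporate bonds 589.7; capital account: capital transfers received from emigrants 144.8.)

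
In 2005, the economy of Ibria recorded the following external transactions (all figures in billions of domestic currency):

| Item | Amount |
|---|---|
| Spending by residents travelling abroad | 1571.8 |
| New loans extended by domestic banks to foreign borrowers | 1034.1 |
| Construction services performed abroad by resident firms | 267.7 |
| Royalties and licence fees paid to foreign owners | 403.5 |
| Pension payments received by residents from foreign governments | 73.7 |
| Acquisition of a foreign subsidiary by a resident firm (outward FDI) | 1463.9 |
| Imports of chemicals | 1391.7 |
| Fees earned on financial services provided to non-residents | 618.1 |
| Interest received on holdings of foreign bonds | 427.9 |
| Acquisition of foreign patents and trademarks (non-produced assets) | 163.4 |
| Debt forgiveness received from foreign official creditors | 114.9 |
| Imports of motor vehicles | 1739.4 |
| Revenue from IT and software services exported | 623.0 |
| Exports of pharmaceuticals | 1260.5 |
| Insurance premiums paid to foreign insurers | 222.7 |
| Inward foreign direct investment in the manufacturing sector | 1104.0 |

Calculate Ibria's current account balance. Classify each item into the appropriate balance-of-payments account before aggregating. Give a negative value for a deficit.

-2058.2

Goods: -1391.7 - 1739.4 + 1260.5 = -1870.6
Services: -1571.8 - 222.7 - 403.5 + 267.7 + 623.0 + 618.1 = -689.2
Primary income: 427.9
Secondary income: 73.7
Current account = (-1870.6) + (-689.2) + 427.9 + 73.7 = -2058.2
(Excluded from the current account — financial account: new loans extended by domestic banks to foreign borrowers 1034.1, acquisition of a foreign subsidiary by a resident firm (outward FDI) 1463.9, inward foreign direct investment in the manufacturing sector 1104.0; capital account: acquisition of foreign patents and trademarks (non-produced assets) 163.4, debt forgiveness received from foreign official creditors 114.9.)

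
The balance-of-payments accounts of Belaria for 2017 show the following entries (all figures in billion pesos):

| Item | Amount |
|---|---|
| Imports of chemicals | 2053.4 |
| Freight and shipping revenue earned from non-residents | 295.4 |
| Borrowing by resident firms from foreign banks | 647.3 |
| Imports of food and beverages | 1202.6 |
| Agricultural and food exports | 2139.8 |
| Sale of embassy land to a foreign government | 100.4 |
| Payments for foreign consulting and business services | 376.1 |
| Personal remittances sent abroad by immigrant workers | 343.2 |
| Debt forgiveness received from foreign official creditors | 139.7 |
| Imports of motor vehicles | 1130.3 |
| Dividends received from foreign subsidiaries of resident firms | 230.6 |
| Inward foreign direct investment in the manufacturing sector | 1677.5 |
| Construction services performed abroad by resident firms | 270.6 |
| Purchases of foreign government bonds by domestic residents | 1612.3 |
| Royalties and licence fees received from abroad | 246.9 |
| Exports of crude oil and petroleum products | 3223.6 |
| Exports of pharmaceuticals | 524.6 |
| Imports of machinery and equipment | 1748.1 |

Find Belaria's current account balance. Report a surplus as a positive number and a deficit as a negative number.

77.8

Goods: -1130.3 + 3223.6 + 524.6 - 1748.1 - 1202.6 + 2139.8 - 2053.4 = -246.4
Services: 270.6 - 376.1 + 246.9 + 295.4 = 436.8
Primary income: 230.6
Secondary income: -343.2
Current account = (-246.4) + 436.8 + 230.6 + (-343.2) = 77.8
(Excluded from the current account — financial account: borrowing by resident firms from foreign banks 647.3, inward foreign direct investment in the manufacturing sector 1677.5, purchases of foreign government bonds by domestic residents 1612.3; capital account: sale of embassy land to a foreign government 100.4, debt forgiveness received from foreign official creditors 139.7.)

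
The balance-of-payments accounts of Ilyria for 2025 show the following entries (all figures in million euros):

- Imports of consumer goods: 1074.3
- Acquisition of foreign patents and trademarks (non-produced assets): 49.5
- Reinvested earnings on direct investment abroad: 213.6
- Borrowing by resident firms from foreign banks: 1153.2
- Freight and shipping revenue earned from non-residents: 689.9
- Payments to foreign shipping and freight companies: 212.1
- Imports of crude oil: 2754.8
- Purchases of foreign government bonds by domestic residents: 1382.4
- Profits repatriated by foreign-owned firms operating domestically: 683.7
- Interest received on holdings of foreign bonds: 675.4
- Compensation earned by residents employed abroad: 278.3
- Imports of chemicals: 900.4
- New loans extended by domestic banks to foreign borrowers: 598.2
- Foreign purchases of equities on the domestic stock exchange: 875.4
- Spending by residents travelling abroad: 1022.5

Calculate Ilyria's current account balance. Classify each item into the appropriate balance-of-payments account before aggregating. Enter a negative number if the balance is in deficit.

-4790.6

Goods: -2754.8 - 1074.3 - 900.4 = -4729.5
Services: 689.9 - 212.1 - 1022.5 = -544.7
Primary income: 675.4 - 683.7 + 213.6 + 278.3 = 483.6
Current account = (-4729.5) + (-544.7) + 483.6 = -4790.6
(Excluded from the current account — capital account: acquisition of foreign patents and trademarks (non-produced assets) 49.5; financial account: borrowing by resident firms from foreign banks 1153.2, purchases of foreign government bonds by domestic residents 1382.4, new loans extended by domestic banks to foreign borrowers 598.2, foreign purchases of equities on the domestic stock exchange 875.4.)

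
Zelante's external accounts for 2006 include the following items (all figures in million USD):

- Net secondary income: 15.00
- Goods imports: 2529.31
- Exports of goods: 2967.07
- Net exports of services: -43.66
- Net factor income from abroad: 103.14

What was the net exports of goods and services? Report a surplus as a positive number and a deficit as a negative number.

Goods balance = 2967.07 - 2529.31 = 437.76
Services balance = -43.66
Trade balance (goods + services) = 437.76 + (-43.66) = 394.10

394.10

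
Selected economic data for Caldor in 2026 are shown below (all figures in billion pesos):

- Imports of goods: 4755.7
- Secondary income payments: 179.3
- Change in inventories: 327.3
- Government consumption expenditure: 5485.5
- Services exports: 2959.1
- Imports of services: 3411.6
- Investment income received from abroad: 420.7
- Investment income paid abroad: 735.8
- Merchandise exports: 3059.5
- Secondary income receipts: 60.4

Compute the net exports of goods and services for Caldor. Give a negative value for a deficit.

-2148.7

Goods balance = 3059.5 - 4755.7 = -1696.2
Services balance = 2959.1 - 3411.6 = -452.5
Trade balance (goods + services) = -1696.2 + (-452.5) = -2148.7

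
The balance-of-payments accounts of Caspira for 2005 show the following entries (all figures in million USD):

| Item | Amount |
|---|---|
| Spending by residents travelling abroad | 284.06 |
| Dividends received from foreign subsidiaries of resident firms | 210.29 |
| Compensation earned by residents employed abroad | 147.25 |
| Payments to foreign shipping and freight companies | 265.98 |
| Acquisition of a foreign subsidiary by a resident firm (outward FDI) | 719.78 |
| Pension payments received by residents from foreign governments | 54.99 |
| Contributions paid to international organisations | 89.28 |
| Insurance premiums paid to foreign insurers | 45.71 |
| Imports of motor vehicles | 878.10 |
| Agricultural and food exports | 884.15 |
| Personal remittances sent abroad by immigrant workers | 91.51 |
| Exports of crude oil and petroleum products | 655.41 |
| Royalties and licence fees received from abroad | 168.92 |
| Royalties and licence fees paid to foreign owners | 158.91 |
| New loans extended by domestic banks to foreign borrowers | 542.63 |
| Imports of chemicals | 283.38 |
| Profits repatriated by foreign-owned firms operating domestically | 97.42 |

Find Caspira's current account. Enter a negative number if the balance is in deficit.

Goods: -878.10 - 283.38 + 884.15 + 655.41 = 378.08
Services: -158.91 + 168.92 - 284.06 - 45.71 - 265.98 = -585.74
Primary income: 147.25 + 210.29 - 97.42 = 260.12
Secondary income: -91.51 - 89.28 + 54.99 = -125.80
Current account = 378.08 + (-585.74) + 260.12 + (-125.80) = -73.34
(Excluded from the current account — financial account: acquisition of a foreign subsidiary by a resident firm (outward FDI) 719.78, new loans extended by domestic banks to foreign borrowers 542.63.)

-73.34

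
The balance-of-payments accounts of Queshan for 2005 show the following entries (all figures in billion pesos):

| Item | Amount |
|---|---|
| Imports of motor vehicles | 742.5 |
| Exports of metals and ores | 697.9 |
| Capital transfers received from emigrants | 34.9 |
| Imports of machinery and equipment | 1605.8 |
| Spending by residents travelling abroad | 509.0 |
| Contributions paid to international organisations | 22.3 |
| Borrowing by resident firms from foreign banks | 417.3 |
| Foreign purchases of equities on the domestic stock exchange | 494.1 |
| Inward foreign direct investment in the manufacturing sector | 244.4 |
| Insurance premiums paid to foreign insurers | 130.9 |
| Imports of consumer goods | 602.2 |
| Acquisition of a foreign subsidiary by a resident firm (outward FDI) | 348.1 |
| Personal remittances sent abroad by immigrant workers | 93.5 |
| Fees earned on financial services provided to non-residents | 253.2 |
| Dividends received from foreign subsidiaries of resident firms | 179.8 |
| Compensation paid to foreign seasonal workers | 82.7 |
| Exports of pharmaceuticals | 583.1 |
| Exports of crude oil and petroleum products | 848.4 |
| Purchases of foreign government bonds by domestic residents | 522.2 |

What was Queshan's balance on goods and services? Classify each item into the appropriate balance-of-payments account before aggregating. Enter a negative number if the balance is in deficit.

Goods: -1605.8 - 742.5 + 583.1 - 602.2 + 697.9 + 848.4 = -821.1
Services: 253.2 - 509.0 - 130.9 = -386.7
Trade balance = -821.1 + (-386.7) = -1207.8
(Excluded from the trade balance — capital account: capital transfers received from emigrants 34.9; secondary income: contributions paid to international organisations 22.3, personal remittances sent abroad by immigrant workers 93.5; financial account: borrowing by resident firms from foreign banks 417.3, foreign purchases of equities on the domestic stock exchange 494.1, inward foreign direct investment in the manufacturing sector 244.4, acquisition of a foreign subsidiary by a resident firm (outward FDI) 348.1, purchases of foreign government bonds by domestic residents 522.2; primary income: dividends received from foreign subsidiaries of resident firms 179.8, compensation paid to foreign seasonal workers 82.7.)

-1207.8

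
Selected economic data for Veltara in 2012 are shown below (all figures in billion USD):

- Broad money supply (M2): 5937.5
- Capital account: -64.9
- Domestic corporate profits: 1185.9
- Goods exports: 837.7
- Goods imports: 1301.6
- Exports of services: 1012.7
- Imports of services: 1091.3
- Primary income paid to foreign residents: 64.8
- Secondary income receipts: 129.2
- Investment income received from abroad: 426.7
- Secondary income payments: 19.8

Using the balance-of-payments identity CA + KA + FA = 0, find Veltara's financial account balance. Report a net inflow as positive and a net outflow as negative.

Goods balance = 837.7 - 1301.6 = -463.9
Services balance = 1012.7 - 1091.3 = -78.6
Trade balance (goods + services) = -463.9 + (-78.6) = -542.5
Net primary income = 426.7 - 64.8 = 361.9
Net secondary income = 129.2 - 19.8 = 109.4
Current account = -542.5 + 361.9 + 109.4 = -71.2
Financial account = -(-71.2 + (-64.9)) = 136.1

136.1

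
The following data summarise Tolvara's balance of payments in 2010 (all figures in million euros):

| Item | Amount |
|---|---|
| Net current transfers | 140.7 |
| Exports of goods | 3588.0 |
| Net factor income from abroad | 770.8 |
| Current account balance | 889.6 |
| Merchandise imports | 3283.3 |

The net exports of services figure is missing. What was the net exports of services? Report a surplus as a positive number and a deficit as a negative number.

Current account = goods balance + services balance + net primary income + net secondary income
Sum of the known components = 1216.2
Net exports of services = CA - (known components) = 889.6 - 1216.2 = -326.6

-326.6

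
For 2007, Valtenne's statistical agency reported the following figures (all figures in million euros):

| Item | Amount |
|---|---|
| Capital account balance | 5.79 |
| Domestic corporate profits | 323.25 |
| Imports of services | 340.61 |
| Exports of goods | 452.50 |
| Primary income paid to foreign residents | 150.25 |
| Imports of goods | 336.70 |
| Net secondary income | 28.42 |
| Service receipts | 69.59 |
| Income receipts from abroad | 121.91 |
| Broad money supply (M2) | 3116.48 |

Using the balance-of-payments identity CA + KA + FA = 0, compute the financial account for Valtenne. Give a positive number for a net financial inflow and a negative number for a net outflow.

Goods balance = 452.50 - 336.70 = 115.80
Services balance = 69.59 - 340.61 = -271.02
Trade balance (goods + services) = 115.80 + (-271.02) = -155.22
Net primary income = 121.91 - 150.25 = -28.34
Net secondary income = 28.42
Current account = -155.22 + (-28.34) + 28.42 = -155.14
Financial account = -(-155.14 + 5.79) = 149.35

149.35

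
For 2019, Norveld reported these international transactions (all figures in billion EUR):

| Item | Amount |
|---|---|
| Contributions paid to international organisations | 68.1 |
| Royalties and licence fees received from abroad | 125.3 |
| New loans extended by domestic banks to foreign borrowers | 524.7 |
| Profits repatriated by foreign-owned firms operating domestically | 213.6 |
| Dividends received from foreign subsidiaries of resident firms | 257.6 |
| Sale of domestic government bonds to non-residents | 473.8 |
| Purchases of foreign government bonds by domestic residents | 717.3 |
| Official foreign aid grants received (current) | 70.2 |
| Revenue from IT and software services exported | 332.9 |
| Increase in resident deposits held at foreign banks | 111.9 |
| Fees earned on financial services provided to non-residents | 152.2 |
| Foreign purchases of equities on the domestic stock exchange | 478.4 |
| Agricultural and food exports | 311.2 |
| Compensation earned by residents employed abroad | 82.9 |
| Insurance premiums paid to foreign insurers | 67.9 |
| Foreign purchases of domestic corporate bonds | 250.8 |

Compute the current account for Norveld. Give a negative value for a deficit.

982.7

Goods: 311.2
Services: 332.9 + 152.2 - 67.9 + 125.3 = 542.5
Primary income: 82.9 + 257.6 - 213.6 = 126.9
Secondary income: -68.1 + 70.2 = 2.1
Current account = 311.2 + 542.5 + 126.9 + 2.1 = 982.7
(Excluded from the current account — financial account: new loans extended by domestic banks to foreign borrowers 524.7, sale of domestic government bonds to non-residents 473.8, purchases of foreign government bonds by domestic residents 717.3, increase in resident deposits held at foreign banks 111.9, foreign purchases of equities on the domestic stock exchange 478.4, foreign purchases of domestic corporate bonds 250.8.)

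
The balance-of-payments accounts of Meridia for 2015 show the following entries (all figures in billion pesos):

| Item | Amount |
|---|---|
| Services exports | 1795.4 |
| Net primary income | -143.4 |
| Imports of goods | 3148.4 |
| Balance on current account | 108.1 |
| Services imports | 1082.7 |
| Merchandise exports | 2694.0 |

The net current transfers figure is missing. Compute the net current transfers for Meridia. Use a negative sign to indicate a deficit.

Current account = goods balance + services balance + net primary income + net secondary income
Sum of the known components = 114.9
Net current transfers = CA - (known components) = 108.1 - 114.9 = -6.8

-6.8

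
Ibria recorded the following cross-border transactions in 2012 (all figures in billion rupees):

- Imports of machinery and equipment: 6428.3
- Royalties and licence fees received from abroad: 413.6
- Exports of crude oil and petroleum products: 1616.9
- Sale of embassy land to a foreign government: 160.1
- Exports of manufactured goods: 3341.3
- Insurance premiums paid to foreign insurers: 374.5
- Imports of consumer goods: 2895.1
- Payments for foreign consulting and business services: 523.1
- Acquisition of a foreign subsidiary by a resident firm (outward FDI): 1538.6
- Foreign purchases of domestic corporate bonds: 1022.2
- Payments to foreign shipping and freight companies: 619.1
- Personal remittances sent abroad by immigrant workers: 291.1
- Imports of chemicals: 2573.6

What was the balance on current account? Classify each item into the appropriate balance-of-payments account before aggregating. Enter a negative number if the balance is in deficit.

Goods: -2573.6 + 1616.9 + 3341.3 - 2895.1 - 6428.3 = -6938.8
Services: 413.6 - 619.1 - 374.5 - 523.1 = -1103.1
Secondary income: -291.1
Current account = (-6938.8) + (-1103.1) + (-291.1) = -8333.0
(Excluded from the current account — capital account: sale of embassy land to a foreign government 160.1; financial account: acquisition of a foreign subsidiary by a resident firm (outward FDI) 1538.6, foreign purchases of domestic corporate bonds 1022.2.)

-8333.0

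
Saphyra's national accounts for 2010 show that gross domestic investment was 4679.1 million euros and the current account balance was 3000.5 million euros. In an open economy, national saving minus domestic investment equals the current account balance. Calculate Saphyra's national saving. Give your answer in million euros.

7679.6

S - I = CA (net lending to the rest of the world).
S = I + CA = 4679.1 + 3000.5 = 7679.6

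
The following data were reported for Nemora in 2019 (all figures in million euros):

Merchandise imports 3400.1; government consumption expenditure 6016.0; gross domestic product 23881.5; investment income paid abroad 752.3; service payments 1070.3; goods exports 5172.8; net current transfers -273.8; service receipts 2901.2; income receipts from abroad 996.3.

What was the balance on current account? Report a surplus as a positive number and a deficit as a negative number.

Goods balance = 5172.8 - 3400.1 = 1772.7
Services balance = 2901.2 - 1070.3 = 1830.9
Trade balance (goods + services) = 1772.7 + 1830.9 = 3603.6
Net primary income = 996.3 - 752.3 = 244.0
Net secondary income = -273.8
Current account = 3603.6 + 244.0 + (-273.8) = 3573.8

3573.8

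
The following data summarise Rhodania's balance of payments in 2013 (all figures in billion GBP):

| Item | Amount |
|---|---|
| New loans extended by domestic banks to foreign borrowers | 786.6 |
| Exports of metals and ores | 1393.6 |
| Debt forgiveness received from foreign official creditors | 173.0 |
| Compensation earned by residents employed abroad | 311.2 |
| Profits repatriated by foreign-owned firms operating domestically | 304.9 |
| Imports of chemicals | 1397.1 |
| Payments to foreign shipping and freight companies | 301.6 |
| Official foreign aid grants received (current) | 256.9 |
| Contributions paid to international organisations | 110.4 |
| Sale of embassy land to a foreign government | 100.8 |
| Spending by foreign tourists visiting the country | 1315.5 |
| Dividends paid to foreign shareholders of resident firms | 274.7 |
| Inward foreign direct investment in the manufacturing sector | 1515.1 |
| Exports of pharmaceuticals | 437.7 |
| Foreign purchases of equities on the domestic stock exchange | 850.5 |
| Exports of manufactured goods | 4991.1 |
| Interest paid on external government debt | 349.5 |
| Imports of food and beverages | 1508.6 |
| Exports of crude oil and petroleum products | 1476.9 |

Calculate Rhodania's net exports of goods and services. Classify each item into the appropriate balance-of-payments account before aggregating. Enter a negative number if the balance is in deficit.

Goods: 1476.9 - 1397.1 + 4991.1 + 437.7 + 1393.6 - 1508.6 = 5393.6
Services: 1315.5 - 301.6 = 1013.9
Trade balance = 5393.6 + 1013.9 = 6407.5
(Excluded from the trade balance — financial account: new loans extended by domestic banks to foreign borrowers 786.6, inward foreign direct investment in the manufacturing sector 1515.1, foreign purchases of equities on the domestic stock exchange 850.5; capital account: debt forgiveness received from foreign official creditors 173.0, sale of embassy land to a foreign government 100.8; primary income: compensation earned by residents employed abroad 311.2, profits repatriated by foreign-owned firms operating domestically 304.9, dividends paid to foreign shareholders of resident firms 274.7, interest paid on external government debt 349.5; secondary income: official foreign aid grants received (current) 256.9, contributions paid to international organisations 110.4.)

6407.5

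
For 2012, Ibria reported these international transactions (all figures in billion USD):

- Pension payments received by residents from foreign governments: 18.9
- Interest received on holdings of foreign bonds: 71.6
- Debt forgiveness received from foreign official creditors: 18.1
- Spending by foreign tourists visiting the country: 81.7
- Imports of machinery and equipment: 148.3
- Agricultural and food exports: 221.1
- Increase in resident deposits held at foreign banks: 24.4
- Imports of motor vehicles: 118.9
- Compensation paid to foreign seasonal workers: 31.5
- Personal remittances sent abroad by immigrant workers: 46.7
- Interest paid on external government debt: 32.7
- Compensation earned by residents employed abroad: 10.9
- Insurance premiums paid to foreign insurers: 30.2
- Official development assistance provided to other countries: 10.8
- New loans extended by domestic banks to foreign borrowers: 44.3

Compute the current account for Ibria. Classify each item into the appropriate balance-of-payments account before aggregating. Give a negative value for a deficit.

Goods: -118.9 - 148.3 + 221.1 = -46.1
Services: 81.7 - 30.2 = 51.5
Primary income: -31.5 + 10.9 + 71.6 - 32.7 = 18.3
Secondary income: -46.7 - 10.8 + 18.9 = -38.6
Current account = (-46.1) + 51.5 + 18.3 + (-38.6) = -14.9
(Excluded from the current account — capital account: debt forgiveness received from foreign official creditors 18.1; financial account: increase in resident deposits held at foreign banks 24.4, new loans extended by domestic banks to foreign borrowers 44.3.)

-14.9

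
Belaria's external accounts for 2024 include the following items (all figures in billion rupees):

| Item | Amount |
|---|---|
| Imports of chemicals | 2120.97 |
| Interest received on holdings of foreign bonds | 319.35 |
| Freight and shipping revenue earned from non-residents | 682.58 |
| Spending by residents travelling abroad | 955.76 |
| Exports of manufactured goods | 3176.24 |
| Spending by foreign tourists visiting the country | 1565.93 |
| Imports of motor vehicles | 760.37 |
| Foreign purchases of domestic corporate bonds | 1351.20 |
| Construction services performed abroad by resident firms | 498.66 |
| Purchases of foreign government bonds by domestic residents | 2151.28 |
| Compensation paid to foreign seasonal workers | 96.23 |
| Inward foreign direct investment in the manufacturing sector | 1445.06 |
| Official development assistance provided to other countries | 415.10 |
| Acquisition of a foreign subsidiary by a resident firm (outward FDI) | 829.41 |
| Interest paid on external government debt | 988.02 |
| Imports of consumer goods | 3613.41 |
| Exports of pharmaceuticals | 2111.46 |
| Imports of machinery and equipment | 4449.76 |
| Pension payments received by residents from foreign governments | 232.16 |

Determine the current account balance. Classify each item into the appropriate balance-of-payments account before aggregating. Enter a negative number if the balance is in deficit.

-4813.24

Goods: 2111.46 + 3176.24 - 2120.97 - 4449.76 - 760.37 - 3613.41 = -5656.81
Services: 498.66 + 682.58 + 1565.93 - 955.76 = 1791.41
Primary income: -96.23 + 319.35 - 988.02 = -764.90
Secondary income: 232.16 - 415.10 = -182.94
Current account = (-5656.81) + 1791.41 + (-764.90) + (-182.94) = -4813.24
(Excluded from the current account — financial account: foreign purchases of domestic corporate bonds 1351.20, purchases of foreign government bonds by domestic residents 2151.28, inward foreign direct investment in the manufacturing sector 1445.06, acquisition of a foreign subsidiary by a resident firm (outward FDI) 829.41.)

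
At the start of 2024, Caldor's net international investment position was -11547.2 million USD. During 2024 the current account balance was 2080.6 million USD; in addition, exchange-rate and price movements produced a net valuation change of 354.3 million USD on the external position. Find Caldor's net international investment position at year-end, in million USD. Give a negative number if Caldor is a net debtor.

Change in NIIP = current account + net valuation change = 2080.6 + 354.3 = 2434.9
End-of-year NIIP = -11547.2 + 2434.9 = -9112.3

-9112.3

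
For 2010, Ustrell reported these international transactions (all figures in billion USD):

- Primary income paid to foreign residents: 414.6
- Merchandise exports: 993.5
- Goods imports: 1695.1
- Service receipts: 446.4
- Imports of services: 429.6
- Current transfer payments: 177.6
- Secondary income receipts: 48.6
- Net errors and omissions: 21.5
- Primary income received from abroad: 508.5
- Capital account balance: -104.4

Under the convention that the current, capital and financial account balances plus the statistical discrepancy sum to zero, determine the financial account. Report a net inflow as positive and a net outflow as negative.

802.8

Goods balance = 993.5 - 1695.1 = -701.6
Services balance = 446.4 - 429.6 = 16.8
Trade balance (goods + services) = -701.6 + 16.8 = -684.8
Net primary income = 508.5 - 414.6 = 93.9
Net secondary income = 48.6 - 177.6 = -129.0
Current account = -684.8 + 93.9 + (-129.0) = -719.9
Financial account = -(-719.9 + (-104.4) + 21.5) = 802.8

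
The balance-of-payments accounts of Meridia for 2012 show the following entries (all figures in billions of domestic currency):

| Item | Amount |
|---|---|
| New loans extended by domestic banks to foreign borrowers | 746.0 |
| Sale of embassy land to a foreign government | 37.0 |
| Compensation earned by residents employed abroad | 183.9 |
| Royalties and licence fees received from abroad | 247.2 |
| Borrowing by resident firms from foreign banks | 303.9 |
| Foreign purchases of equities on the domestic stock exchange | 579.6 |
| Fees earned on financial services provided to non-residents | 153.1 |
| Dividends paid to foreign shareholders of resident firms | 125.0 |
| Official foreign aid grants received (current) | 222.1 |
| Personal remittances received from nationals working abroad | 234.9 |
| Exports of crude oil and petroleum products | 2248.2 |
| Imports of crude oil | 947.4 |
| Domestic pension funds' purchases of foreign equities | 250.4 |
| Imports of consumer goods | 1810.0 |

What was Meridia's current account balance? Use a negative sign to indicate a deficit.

Goods: -1810.0 - 947.4 + 2248.2 = -509.2
Services: 153.1 + 247.2 = 400.3
Primary income: -125.0 + 183.9 = 58.9
Secondary income: 234.9 + 222.1 = 457.0
Current account = (-509.2) + 400.3 + 58.9 + 457.0 = 407.0
(Excluded from the current account — financial account: new loans extended by domestic banks to foreign borrowers 746.0, borrowing by resident firms from foreign banks 303.9, foreign purchases of equities on the domestic stock exchange 579.6, domestic pension funds' purchases of foreign equities 250.4; capital account: sale of embassy land to a foreign government 37.0.)

407.0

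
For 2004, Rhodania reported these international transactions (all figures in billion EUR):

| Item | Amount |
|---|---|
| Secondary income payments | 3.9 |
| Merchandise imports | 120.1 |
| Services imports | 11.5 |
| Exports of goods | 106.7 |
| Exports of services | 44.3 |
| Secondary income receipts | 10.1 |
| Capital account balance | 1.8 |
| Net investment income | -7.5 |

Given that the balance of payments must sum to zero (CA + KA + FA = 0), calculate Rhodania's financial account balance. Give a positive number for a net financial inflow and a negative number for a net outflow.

Goods balance = 106.7 - 120.1 = -13.4
Services balance = 44.3 - 11.5 = 32.8
Trade balance (goods + services) = -13.4 + 32.8 = 19.4
Net primary income = -7.5
Net secondary income = 10.1 - 3.9 = 6.2
Current account = 19.4 + (-7.5) + 6.2 = 18.1
Financial account = -(18.1 + 1.8) = -19.9

-19.9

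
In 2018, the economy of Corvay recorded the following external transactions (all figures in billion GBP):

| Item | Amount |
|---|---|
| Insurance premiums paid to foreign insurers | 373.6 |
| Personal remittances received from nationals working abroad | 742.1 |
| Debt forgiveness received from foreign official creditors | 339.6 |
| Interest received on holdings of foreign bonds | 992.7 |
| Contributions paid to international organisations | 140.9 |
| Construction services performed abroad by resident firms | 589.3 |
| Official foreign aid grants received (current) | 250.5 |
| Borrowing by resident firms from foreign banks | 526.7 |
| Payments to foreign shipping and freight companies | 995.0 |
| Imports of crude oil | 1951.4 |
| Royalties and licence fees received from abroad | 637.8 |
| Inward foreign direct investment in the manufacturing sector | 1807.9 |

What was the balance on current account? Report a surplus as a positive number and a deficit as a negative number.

Goods: -1951.4
Services: -373.6 + 637.8 - 995.0 + 589.3 = -141.5
Primary income: 992.7
Secondary income: 250.5 + 742.1 - 140.9 = 851.7
Current account = (-1951.4) + (-141.5) + 992.7 + 851.7 = -248.5
(Excluded from the current account — capital account: debt forgiveness received from foreign official creditors 339.6; financial account: borrowing by resident firms from foreign banks 526.7, inward foreign direct investment in the manufacturing sector 1807.9.)

-248.5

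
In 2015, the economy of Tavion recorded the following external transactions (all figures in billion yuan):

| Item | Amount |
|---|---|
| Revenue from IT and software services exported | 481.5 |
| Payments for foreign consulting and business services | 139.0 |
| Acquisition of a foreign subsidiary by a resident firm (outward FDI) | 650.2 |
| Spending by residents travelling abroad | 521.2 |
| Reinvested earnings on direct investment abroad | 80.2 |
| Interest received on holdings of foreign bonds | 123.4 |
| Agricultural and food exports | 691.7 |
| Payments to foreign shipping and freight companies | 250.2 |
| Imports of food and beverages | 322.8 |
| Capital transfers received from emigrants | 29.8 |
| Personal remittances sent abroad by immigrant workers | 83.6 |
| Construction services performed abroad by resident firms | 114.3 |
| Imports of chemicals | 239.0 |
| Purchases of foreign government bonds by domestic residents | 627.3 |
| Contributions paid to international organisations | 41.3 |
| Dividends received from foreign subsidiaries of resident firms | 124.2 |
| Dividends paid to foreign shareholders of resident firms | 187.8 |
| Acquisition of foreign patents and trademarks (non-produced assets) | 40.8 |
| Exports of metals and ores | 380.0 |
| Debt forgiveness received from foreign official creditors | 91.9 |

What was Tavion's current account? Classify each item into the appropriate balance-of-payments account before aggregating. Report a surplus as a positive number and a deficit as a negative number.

210.4

Goods: 691.7 - 239.0 + 380.0 - 322.8 = 509.9
Services: -139.0 + 481.5 - 521.2 + 114.3 - 250.2 = -314.6
Primary income: 123.4 + 124.2 - 187.8 + 80.2 = 140.0
Secondary income: -83.6 - 41.3 = -124.9
Current account = 509.9 + (-314.6) + 140.0 + (-124.9) = 210.4
(Excluded from the current account — financial account: acquisition of a foreign subsidiary by a resident firm (outward FDI) 650.2, purchases of foreign government bonds by domestic residents 627.3; capital account: capital transfers received from emigrants 29.8, acquisition of foreign patents and trademarks (non-produced assets) 40.8, debt forgiveness received from foreign official creditors 91.9.)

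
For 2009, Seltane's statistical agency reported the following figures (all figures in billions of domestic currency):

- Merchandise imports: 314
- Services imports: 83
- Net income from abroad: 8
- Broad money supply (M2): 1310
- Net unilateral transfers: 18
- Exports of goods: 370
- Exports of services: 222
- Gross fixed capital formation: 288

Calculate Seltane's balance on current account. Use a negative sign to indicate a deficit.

Goods balance = 370 - 314 = 56
Services balance = 222 - 83 = 139
Trade balance (goods + services) = 56 + 139 = 195
Net primary income = 8
Net secondary income = 18
Current account = 195 + 8 + 18 = 221

221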